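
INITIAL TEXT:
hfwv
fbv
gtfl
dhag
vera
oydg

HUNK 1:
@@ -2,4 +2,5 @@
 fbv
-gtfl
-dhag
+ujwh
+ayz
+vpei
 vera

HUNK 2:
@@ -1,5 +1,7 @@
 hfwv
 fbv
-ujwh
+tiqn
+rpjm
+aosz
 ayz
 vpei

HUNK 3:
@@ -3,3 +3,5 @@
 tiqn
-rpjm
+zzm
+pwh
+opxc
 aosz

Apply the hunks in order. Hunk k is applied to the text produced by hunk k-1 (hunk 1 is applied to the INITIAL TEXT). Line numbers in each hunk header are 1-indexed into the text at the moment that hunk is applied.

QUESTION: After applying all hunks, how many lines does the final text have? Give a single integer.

Hunk 1: at line 2 remove [gtfl,dhag] add [ujwh,ayz,vpei] -> 7 lines: hfwv fbv ujwh ayz vpei vera oydg
Hunk 2: at line 1 remove [ujwh] add [tiqn,rpjm,aosz] -> 9 lines: hfwv fbv tiqn rpjm aosz ayz vpei vera oydg
Hunk 3: at line 3 remove [rpjm] add [zzm,pwh,opxc] -> 11 lines: hfwv fbv tiqn zzm pwh opxc aosz ayz vpei vera oydg
Final line count: 11

Answer: 11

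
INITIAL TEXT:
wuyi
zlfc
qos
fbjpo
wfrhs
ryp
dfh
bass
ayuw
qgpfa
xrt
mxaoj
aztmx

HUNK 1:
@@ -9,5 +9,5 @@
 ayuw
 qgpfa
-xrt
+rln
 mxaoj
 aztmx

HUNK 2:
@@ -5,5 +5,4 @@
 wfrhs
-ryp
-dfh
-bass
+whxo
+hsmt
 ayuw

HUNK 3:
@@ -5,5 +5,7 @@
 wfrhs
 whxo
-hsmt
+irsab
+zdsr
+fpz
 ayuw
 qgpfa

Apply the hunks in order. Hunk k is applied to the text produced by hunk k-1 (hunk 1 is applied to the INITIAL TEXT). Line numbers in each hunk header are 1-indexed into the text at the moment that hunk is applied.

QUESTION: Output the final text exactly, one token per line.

Answer: wuyi
zlfc
qos
fbjpo
wfrhs
whxo
irsab
zdsr
fpz
ayuw
qgpfa
rln
mxaoj
aztmx

Derivation:
Hunk 1: at line 9 remove [xrt] add [rln] -> 13 lines: wuyi zlfc qos fbjpo wfrhs ryp dfh bass ayuw qgpfa rln mxaoj aztmx
Hunk 2: at line 5 remove [ryp,dfh,bass] add [whxo,hsmt] -> 12 lines: wuyi zlfc qos fbjpo wfrhs whxo hsmt ayuw qgpfa rln mxaoj aztmx
Hunk 3: at line 5 remove [hsmt] add [irsab,zdsr,fpz] -> 14 lines: wuyi zlfc qos fbjpo wfrhs whxo irsab zdsr fpz ayuw qgpfa rln mxaoj aztmx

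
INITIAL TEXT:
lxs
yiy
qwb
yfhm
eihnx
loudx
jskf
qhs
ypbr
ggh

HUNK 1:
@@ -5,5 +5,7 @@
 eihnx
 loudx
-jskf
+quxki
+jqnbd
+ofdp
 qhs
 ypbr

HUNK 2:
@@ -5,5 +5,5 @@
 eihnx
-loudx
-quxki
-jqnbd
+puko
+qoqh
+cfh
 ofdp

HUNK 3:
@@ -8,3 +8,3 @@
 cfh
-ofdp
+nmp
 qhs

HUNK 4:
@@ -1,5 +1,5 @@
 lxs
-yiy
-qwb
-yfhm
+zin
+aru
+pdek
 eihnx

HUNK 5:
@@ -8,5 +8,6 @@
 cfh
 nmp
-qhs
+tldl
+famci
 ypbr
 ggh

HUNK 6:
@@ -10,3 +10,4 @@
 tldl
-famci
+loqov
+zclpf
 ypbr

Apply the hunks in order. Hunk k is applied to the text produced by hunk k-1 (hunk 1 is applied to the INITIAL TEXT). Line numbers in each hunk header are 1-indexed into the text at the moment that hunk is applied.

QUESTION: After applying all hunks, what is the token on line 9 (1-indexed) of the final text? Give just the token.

Answer: nmp

Derivation:
Hunk 1: at line 5 remove [jskf] add [quxki,jqnbd,ofdp] -> 12 lines: lxs yiy qwb yfhm eihnx loudx quxki jqnbd ofdp qhs ypbr ggh
Hunk 2: at line 5 remove [loudx,quxki,jqnbd] add [puko,qoqh,cfh] -> 12 lines: lxs yiy qwb yfhm eihnx puko qoqh cfh ofdp qhs ypbr ggh
Hunk 3: at line 8 remove [ofdp] add [nmp] -> 12 lines: lxs yiy qwb yfhm eihnx puko qoqh cfh nmp qhs ypbr ggh
Hunk 4: at line 1 remove [yiy,qwb,yfhm] add [zin,aru,pdek] -> 12 lines: lxs zin aru pdek eihnx puko qoqh cfh nmp qhs ypbr ggh
Hunk 5: at line 8 remove [qhs] add [tldl,famci] -> 13 lines: lxs zin aru pdek eihnx puko qoqh cfh nmp tldl famci ypbr ggh
Hunk 6: at line 10 remove [famci] add [loqov,zclpf] -> 14 lines: lxs zin aru pdek eihnx puko qoqh cfh nmp tldl loqov zclpf ypbr ggh
Final line 9: nmp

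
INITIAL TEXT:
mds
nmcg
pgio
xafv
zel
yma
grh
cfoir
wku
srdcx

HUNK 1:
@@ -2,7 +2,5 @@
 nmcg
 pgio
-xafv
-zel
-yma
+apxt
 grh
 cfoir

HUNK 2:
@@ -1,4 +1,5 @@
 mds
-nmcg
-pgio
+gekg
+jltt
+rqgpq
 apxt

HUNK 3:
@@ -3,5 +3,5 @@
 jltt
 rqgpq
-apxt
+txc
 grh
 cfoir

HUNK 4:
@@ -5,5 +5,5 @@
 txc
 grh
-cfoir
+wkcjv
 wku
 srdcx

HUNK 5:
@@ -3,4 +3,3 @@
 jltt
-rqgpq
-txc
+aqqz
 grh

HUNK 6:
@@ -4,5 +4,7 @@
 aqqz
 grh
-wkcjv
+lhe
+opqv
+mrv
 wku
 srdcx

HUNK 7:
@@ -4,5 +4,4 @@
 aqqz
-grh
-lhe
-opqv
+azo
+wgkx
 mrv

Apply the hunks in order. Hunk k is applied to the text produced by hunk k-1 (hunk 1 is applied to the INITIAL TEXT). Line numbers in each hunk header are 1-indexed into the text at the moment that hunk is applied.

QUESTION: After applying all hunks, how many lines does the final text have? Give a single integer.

Hunk 1: at line 2 remove [xafv,zel,yma] add [apxt] -> 8 lines: mds nmcg pgio apxt grh cfoir wku srdcx
Hunk 2: at line 1 remove [nmcg,pgio] add [gekg,jltt,rqgpq] -> 9 lines: mds gekg jltt rqgpq apxt grh cfoir wku srdcx
Hunk 3: at line 3 remove [apxt] add [txc] -> 9 lines: mds gekg jltt rqgpq txc grh cfoir wku srdcx
Hunk 4: at line 5 remove [cfoir] add [wkcjv] -> 9 lines: mds gekg jltt rqgpq txc grh wkcjv wku srdcx
Hunk 5: at line 3 remove [rqgpq,txc] add [aqqz] -> 8 lines: mds gekg jltt aqqz grh wkcjv wku srdcx
Hunk 6: at line 4 remove [wkcjv] add [lhe,opqv,mrv] -> 10 lines: mds gekg jltt aqqz grh lhe opqv mrv wku srdcx
Hunk 7: at line 4 remove [grh,lhe,opqv] add [azo,wgkx] -> 9 lines: mds gekg jltt aqqz azo wgkx mrv wku srdcx
Final line count: 9

Answer: 9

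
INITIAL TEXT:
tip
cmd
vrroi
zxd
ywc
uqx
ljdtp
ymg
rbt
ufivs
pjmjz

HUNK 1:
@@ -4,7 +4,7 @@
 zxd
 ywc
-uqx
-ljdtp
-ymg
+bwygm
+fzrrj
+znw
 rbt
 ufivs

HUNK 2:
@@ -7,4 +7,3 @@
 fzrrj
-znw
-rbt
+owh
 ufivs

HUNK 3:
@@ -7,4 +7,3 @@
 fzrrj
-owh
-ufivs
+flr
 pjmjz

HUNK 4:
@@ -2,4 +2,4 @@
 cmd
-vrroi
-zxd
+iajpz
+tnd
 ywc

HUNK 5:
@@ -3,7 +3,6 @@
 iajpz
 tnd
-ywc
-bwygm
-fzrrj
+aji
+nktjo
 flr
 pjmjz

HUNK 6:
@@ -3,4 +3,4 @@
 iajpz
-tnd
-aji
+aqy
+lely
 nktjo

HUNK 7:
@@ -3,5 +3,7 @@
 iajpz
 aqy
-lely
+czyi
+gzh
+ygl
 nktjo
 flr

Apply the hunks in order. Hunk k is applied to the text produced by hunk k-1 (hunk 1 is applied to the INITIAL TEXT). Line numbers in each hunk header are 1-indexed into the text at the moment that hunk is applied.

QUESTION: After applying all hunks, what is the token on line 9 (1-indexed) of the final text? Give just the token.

Answer: flr

Derivation:
Hunk 1: at line 4 remove [uqx,ljdtp,ymg] add [bwygm,fzrrj,znw] -> 11 lines: tip cmd vrroi zxd ywc bwygm fzrrj znw rbt ufivs pjmjz
Hunk 2: at line 7 remove [znw,rbt] add [owh] -> 10 lines: tip cmd vrroi zxd ywc bwygm fzrrj owh ufivs pjmjz
Hunk 3: at line 7 remove [owh,ufivs] add [flr] -> 9 lines: tip cmd vrroi zxd ywc bwygm fzrrj flr pjmjz
Hunk 4: at line 2 remove [vrroi,zxd] add [iajpz,tnd] -> 9 lines: tip cmd iajpz tnd ywc bwygm fzrrj flr pjmjz
Hunk 5: at line 3 remove [ywc,bwygm,fzrrj] add [aji,nktjo] -> 8 lines: tip cmd iajpz tnd aji nktjo flr pjmjz
Hunk 6: at line 3 remove [tnd,aji] add [aqy,lely] -> 8 lines: tip cmd iajpz aqy lely nktjo flr pjmjz
Hunk 7: at line 3 remove [lely] add [czyi,gzh,ygl] -> 10 lines: tip cmd iajpz aqy czyi gzh ygl nktjo flr pjmjz
Final line 9: flr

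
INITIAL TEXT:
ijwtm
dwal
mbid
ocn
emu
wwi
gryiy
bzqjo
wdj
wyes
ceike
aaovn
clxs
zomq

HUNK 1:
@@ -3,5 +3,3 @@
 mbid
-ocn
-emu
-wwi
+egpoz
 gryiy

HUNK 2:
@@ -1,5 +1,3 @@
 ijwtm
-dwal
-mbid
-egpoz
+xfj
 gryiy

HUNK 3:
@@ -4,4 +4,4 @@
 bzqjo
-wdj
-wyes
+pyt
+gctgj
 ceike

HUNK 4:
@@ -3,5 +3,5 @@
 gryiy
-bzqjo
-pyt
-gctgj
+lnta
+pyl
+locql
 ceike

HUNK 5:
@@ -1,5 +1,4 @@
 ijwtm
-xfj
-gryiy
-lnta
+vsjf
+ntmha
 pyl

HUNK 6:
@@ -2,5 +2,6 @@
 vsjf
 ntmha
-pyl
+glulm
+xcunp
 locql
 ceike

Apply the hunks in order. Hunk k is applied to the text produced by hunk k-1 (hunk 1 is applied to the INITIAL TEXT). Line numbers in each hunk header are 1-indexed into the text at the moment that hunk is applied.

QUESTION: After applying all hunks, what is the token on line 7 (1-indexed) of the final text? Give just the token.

Hunk 1: at line 3 remove [ocn,emu,wwi] add [egpoz] -> 12 lines: ijwtm dwal mbid egpoz gryiy bzqjo wdj wyes ceike aaovn clxs zomq
Hunk 2: at line 1 remove [dwal,mbid,egpoz] add [xfj] -> 10 lines: ijwtm xfj gryiy bzqjo wdj wyes ceike aaovn clxs zomq
Hunk 3: at line 4 remove [wdj,wyes] add [pyt,gctgj] -> 10 lines: ijwtm xfj gryiy bzqjo pyt gctgj ceike aaovn clxs zomq
Hunk 4: at line 3 remove [bzqjo,pyt,gctgj] add [lnta,pyl,locql] -> 10 lines: ijwtm xfj gryiy lnta pyl locql ceike aaovn clxs zomq
Hunk 5: at line 1 remove [xfj,gryiy,lnta] add [vsjf,ntmha] -> 9 lines: ijwtm vsjf ntmha pyl locql ceike aaovn clxs zomq
Hunk 6: at line 2 remove [pyl] add [glulm,xcunp] -> 10 lines: ijwtm vsjf ntmha glulm xcunp locql ceike aaovn clxs zomq
Final line 7: ceike

Answer: ceike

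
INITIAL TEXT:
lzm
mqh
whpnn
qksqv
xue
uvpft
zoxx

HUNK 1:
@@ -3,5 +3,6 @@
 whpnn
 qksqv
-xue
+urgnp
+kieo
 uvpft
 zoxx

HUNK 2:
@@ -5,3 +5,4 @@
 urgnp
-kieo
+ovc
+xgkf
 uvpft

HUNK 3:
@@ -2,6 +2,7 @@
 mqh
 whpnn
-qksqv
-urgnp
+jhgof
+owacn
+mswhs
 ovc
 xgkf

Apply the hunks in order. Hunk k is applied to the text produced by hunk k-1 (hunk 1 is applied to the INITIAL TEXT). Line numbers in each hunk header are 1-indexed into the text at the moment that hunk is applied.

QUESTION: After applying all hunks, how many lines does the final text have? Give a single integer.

Answer: 10

Derivation:
Hunk 1: at line 3 remove [xue] add [urgnp,kieo] -> 8 lines: lzm mqh whpnn qksqv urgnp kieo uvpft zoxx
Hunk 2: at line 5 remove [kieo] add [ovc,xgkf] -> 9 lines: lzm mqh whpnn qksqv urgnp ovc xgkf uvpft zoxx
Hunk 3: at line 2 remove [qksqv,urgnp] add [jhgof,owacn,mswhs] -> 10 lines: lzm mqh whpnn jhgof owacn mswhs ovc xgkf uvpft zoxx
Final line count: 10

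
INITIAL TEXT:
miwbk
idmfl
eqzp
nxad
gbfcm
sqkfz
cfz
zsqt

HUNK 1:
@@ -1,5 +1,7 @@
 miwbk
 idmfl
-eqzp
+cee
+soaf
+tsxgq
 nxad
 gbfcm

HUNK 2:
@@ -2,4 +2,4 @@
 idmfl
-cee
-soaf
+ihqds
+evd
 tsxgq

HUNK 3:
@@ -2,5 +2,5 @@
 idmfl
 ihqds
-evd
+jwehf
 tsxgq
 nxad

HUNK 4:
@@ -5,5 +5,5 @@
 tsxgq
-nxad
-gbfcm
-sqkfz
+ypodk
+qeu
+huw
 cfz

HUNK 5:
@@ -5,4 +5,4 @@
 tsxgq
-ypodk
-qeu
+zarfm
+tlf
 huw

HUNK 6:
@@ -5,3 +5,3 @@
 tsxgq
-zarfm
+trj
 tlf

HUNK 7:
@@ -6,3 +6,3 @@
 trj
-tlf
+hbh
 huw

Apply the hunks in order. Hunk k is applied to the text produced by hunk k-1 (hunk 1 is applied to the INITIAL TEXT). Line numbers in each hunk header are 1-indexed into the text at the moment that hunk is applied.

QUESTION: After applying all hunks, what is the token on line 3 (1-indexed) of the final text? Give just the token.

Hunk 1: at line 1 remove [eqzp] add [cee,soaf,tsxgq] -> 10 lines: miwbk idmfl cee soaf tsxgq nxad gbfcm sqkfz cfz zsqt
Hunk 2: at line 2 remove [cee,soaf] add [ihqds,evd] -> 10 lines: miwbk idmfl ihqds evd tsxgq nxad gbfcm sqkfz cfz zsqt
Hunk 3: at line 2 remove [evd] add [jwehf] -> 10 lines: miwbk idmfl ihqds jwehf tsxgq nxad gbfcm sqkfz cfz zsqt
Hunk 4: at line 5 remove [nxad,gbfcm,sqkfz] add [ypodk,qeu,huw] -> 10 lines: miwbk idmfl ihqds jwehf tsxgq ypodk qeu huw cfz zsqt
Hunk 5: at line 5 remove [ypodk,qeu] add [zarfm,tlf] -> 10 lines: miwbk idmfl ihqds jwehf tsxgq zarfm tlf huw cfz zsqt
Hunk 6: at line 5 remove [zarfm] add [trj] -> 10 lines: miwbk idmfl ihqds jwehf tsxgq trj tlf huw cfz zsqt
Hunk 7: at line 6 remove [tlf] add [hbh] -> 10 lines: miwbk idmfl ihqds jwehf tsxgq trj hbh huw cfz zsqt
Final line 3: ihqds

Answer: ihqds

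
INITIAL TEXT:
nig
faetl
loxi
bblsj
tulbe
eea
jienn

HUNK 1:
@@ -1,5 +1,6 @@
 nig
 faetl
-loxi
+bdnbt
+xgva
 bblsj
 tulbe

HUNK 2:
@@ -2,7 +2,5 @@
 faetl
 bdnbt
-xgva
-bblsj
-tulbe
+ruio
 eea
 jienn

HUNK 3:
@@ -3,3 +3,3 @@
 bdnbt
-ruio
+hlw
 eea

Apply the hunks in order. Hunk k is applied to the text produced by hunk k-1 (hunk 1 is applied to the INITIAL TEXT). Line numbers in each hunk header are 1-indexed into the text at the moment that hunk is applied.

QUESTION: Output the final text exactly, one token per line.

Hunk 1: at line 1 remove [loxi] add [bdnbt,xgva] -> 8 lines: nig faetl bdnbt xgva bblsj tulbe eea jienn
Hunk 2: at line 2 remove [xgva,bblsj,tulbe] add [ruio] -> 6 lines: nig faetl bdnbt ruio eea jienn
Hunk 3: at line 3 remove [ruio] add [hlw] -> 6 lines: nig faetl bdnbt hlw eea jienn

Answer: nig
faetl
bdnbt
hlw
eea
jienn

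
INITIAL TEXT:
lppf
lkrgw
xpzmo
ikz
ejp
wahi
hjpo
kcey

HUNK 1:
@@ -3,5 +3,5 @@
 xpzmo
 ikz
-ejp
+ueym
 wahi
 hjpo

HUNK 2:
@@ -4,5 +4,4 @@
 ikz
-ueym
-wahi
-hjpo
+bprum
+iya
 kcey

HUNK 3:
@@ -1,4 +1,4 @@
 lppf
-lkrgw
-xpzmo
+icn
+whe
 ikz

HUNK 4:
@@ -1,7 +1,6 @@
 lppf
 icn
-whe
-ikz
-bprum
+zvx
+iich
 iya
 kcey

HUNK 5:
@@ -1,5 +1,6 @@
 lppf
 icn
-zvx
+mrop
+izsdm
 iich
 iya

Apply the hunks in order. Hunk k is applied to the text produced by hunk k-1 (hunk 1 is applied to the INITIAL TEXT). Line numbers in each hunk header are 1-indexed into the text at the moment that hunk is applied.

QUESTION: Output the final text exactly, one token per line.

Hunk 1: at line 3 remove [ejp] add [ueym] -> 8 lines: lppf lkrgw xpzmo ikz ueym wahi hjpo kcey
Hunk 2: at line 4 remove [ueym,wahi,hjpo] add [bprum,iya] -> 7 lines: lppf lkrgw xpzmo ikz bprum iya kcey
Hunk 3: at line 1 remove [lkrgw,xpzmo] add [icn,whe] -> 7 lines: lppf icn whe ikz bprum iya kcey
Hunk 4: at line 1 remove [whe,ikz,bprum] add [zvx,iich] -> 6 lines: lppf icn zvx iich iya kcey
Hunk 5: at line 1 remove [zvx] add [mrop,izsdm] -> 7 lines: lppf icn mrop izsdm iich iya kcey

Answer: lppf
icn
mrop
izsdm
iich
iya
kcey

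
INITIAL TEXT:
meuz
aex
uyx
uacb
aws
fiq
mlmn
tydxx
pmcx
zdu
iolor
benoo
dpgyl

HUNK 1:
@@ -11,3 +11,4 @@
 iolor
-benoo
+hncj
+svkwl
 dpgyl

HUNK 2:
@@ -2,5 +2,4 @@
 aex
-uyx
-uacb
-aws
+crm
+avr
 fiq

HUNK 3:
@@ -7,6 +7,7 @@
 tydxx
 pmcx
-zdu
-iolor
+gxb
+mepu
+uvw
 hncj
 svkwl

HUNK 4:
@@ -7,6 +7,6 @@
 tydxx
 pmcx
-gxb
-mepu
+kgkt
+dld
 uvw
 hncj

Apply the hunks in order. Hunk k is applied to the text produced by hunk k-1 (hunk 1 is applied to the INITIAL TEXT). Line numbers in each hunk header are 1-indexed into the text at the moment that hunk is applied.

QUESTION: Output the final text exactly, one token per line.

Answer: meuz
aex
crm
avr
fiq
mlmn
tydxx
pmcx
kgkt
dld
uvw
hncj
svkwl
dpgyl

Derivation:
Hunk 1: at line 11 remove [benoo] add [hncj,svkwl] -> 14 lines: meuz aex uyx uacb aws fiq mlmn tydxx pmcx zdu iolor hncj svkwl dpgyl
Hunk 2: at line 2 remove [uyx,uacb,aws] add [crm,avr] -> 13 lines: meuz aex crm avr fiq mlmn tydxx pmcx zdu iolor hncj svkwl dpgyl
Hunk 3: at line 7 remove [zdu,iolor] add [gxb,mepu,uvw] -> 14 lines: meuz aex crm avr fiq mlmn tydxx pmcx gxb mepu uvw hncj svkwl dpgyl
Hunk 4: at line 7 remove [gxb,mepu] add [kgkt,dld] -> 14 lines: meuz aex crm avr fiq mlmn tydxx pmcx kgkt dld uvw hncj svkwl dpgyl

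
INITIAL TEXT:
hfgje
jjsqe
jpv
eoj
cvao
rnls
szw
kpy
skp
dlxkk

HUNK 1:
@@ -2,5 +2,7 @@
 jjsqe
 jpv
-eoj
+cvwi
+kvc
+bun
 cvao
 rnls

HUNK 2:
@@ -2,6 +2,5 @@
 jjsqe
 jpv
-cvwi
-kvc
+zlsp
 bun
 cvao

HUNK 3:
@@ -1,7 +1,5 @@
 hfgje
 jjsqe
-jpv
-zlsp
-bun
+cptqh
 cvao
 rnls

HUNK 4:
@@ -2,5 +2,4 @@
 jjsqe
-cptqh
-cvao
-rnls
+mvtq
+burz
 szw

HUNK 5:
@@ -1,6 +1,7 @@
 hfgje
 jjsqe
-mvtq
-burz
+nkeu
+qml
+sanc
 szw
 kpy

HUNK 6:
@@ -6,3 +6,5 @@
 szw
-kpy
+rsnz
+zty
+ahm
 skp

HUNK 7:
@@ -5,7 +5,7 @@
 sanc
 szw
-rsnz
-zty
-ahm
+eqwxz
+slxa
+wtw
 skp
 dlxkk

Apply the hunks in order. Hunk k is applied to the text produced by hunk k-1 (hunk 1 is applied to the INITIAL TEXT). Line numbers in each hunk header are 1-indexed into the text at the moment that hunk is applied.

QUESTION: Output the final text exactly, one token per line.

Answer: hfgje
jjsqe
nkeu
qml
sanc
szw
eqwxz
slxa
wtw
skp
dlxkk

Derivation:
Hunk 1: at line 2 remove [eoj] add [cvwi,kvc,bun] -> 12 lines: hfgje jjsqe jpv cvwi kvc bun cvao rnls szw kpy skp dlxkk
Hunk 2: at line 2 remove [cvwi,kvc] add [zlsp] -> 11 lines: hfgje jjsqe jpv zlsp bun cvao rnls szw kpy skp dlxkk
Hunk 3: at line 1 remove [jpv,zlsp,bun] add [cptqh] -> 9 lines: hfgje jjsqe cptqh cvao rnls szw kpy skp dlxkk
Hunk 4: at line 2 remove [cptqh,cvao,rnls] add [mvtq,burz] -> 8 lines: hfgje jjsqe mvtq burz szw kpy skp dlxkk
Hunk 5: at line 1 remove [mvtq,burz] add [nkeu,qml,sanc] -> 9 lines: hfgje jjsqe nkeu qml sanc szw kpy skp dlxkk
Hunk 6: at line 6 remove [kpy] add [rsnz,zty,ahm] -> 11 lines: hfgje jjsqe nkeu qml sanc szw rsnz zty ahm skp dlxkk
Hunk 7: at line 5 remove [rsnz,zty,ahm] add [eqwxz,slxa,wtw] -> 11 lines: hfgje jjsqe nkeu qml sanc szw eqwxz slxa wtw skp dlxkk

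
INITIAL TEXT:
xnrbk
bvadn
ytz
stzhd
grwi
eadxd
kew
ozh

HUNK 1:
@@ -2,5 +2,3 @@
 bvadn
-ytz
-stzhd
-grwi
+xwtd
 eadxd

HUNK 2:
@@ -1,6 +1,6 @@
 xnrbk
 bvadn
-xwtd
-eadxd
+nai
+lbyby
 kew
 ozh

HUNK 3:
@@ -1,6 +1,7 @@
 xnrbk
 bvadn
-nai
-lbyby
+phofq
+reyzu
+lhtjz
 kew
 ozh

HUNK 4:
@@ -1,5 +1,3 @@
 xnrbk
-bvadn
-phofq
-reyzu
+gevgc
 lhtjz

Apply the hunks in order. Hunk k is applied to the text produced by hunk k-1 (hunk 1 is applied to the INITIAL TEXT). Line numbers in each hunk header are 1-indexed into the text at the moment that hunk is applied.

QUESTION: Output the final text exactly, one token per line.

Hunk 1: at line 2 remove [ytz,stzhd,grwi] add [xwtd] -> 6 lines: xnrbk bvadn xwtd eadxd kew ozh
Hunk 2: at line 1 remove [xwtd,eadxd] add [nai,lbyby] -> 6 lines: xnrbk bvadn nai lbyby kew ozh
Hunk 3: at line 1 remove [nai,lbyby] add [phofq,reyzu,lhtjz] -> 7 lines: xnrbk bvadn phofq reyzu lhtjz kew ozh
Hunk 4: at line 1 remove [bvadn,phofq,reyzu] add [gevgc] -> 5 lines: xnrbk gevgc lhtjz kew ozh

Answer: xnrbk
gevgc
lhtjz
kew
ozh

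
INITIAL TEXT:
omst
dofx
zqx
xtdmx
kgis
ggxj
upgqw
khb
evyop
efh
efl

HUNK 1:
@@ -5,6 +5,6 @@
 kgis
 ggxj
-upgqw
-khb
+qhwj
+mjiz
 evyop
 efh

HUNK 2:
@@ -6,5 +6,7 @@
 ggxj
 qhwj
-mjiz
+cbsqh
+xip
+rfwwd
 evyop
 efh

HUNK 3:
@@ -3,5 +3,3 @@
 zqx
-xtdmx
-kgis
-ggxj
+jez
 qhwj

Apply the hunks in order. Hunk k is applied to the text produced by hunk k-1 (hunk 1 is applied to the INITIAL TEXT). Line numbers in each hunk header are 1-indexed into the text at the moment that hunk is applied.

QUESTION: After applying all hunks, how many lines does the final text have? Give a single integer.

Answer: 11

Derivation:
Hunk 1: at line 5 remove [upgqw,khb] add [qhwj,mjiz] -> 11 lines: omst dofx zqx xtdmx kgis ggxj qhwj mjiz evyop efh efl
Hunk 2: at line 6 remove [mjiz] add [cbsqh,xip,rfwwd] -> 13 lines: omst dofx zqx xtdmx kgis ggxj qhwj cbsqh xip rfwwd evyop efh efl
Hunk 3: at line 3 remove [xtdmx,kgis,ggxj] add [jez] -> 11 lines: omst dofx zqx jez qhwj cbsqh xip rfwwd evyop efh efl
Final line count: 11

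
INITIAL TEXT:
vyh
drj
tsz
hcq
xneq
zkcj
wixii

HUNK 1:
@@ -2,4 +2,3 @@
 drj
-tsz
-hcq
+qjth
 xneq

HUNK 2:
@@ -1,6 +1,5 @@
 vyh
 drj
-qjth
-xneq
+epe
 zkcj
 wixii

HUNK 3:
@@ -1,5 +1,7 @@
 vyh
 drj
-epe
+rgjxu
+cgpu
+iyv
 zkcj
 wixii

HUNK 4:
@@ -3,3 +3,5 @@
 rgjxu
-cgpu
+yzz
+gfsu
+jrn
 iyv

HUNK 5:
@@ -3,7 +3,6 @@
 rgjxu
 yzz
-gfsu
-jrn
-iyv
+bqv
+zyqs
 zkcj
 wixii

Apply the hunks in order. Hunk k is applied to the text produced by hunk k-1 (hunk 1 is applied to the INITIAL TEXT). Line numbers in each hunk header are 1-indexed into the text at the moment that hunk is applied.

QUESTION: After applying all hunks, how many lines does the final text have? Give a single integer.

Answer: 8

Derivation:
Hunk 1: at line 2 remove [tsz,hcq] add [qjth] -> 6 lines: vyh drj qjth xneq zkcj wixii
Hunk 2: at line 1 remove [qjth,xneq] add [epe] -> 5 lines: vyh drj epe zkcj wixii
Hunk 3: at line 1 remove [epe] add [rgjxu,cgpu,iyv] -> 7 lines: vyh drj rgjxu cgpu iyv zkcj wixii
Hunk 4: at line 3 remove [cgpu] add [yzz,gfsu,jrn] -> 9 lines: vyh drj rgjxu yzz gfsu jrn iyv zkcj wixii
Hunk 5: at line 3 remove [gfsu,jrn,iyv] add [bqv,zyqs] -> 8 lines: vyh drj rgjxu yzz bqv zyqs zkcj wixii
Final line count: 8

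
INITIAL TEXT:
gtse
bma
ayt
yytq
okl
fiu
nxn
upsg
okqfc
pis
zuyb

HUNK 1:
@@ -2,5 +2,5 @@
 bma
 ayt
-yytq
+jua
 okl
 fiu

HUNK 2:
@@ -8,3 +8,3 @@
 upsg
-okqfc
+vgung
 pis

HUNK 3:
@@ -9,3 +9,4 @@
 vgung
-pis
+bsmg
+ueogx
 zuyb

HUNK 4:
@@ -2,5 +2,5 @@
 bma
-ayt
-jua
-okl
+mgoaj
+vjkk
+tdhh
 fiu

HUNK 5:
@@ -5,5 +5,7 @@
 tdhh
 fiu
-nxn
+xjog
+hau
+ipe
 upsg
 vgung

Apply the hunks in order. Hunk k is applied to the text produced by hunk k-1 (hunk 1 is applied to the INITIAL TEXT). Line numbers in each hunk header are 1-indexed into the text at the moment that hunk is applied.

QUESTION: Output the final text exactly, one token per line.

Answer: gtse
bma
mgoaj
vjkk
tdhh
fiu
xjog
hau
ipe
upsg
vgung
bsmg
ueogx
zuyb

Derivation:
Hunk 1: at line 2 remove [yytq] add [jua] -> 11 lines: gtse bma ayt jua okl fiu nxn upsg okqfc pis zuyb
Hunk 2: at line 8 remove [okqfc] add [vgung] -> 11 lines: gtse bma ayt jua okl fiu nxn upsg vgung pis zuyb
Hunk 3: at line 9 remove [pis] add [bsmg,ueogx] -> 12 lines: gtse bma ayt jua okl fiu nxn upsg vgung bsmg ueogx zuyb
Hunk 4: at line 2 remove [ayt,jua,okl] add [mgoaj,vjkk,tdhh] -> 12 lines: gtse bma mgoaj vjkk tdhh fiu nxn upsg vgung bsmg ueogx zuyb
Hunk 5: at line 5 remove [nxn] add [xjog,hau,ipe] -> 14 lines: gtse bma mgoaj vjkk tdhh fiu xjog hau ipe upsg vgung bsmg ueogx zuyb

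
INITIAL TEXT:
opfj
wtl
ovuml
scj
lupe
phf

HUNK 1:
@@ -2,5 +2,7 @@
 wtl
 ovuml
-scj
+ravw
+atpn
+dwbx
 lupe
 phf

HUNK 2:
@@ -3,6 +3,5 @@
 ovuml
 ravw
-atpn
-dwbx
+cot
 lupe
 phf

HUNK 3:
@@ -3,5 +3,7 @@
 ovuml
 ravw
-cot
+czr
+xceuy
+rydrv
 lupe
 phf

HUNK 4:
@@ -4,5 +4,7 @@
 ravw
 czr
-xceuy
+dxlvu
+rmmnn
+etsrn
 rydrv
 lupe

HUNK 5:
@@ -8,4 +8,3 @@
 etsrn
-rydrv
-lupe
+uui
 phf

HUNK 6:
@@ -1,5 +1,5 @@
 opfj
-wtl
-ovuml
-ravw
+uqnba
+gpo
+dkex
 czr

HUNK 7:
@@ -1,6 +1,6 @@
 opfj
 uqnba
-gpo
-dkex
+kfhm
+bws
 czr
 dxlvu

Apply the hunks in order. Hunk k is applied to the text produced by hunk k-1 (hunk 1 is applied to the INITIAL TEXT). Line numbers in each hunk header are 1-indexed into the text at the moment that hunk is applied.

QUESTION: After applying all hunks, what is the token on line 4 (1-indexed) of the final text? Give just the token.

Hunk 1: at line 2 remove [scj] add [ravw,atpn,dwbx] -> 8 lines: opfj wtl ovuml ravw atpn dwbx lupe phf
Hunk 2: at line 3 remove [atpn,dwbx] add [cot] -> 7 lines: opfj wtl ovuml ravw cot lupe phf
Hunk 3: at line 3 remove [cot] add [czr,xceuy,rydrv] -> 9 lines: opfj wtl ovuml ravw czr xceuy rydrv lupe phf
Hunk 4: at line 4 remove [xceuy] add [dxlvu,rmmnn,etsrn] -> 11 lines: opfj wtl ovuml ravw czr dxlvu rmmnn etsrn rydrv lupe phf
Hunk 5: at line 8 remove [rydrv,lupe] add [uui] -> 10 lines: opfj wtl ovuml ravw czr dxlvu rmmnn etsrn uui phf
Hunk 6: at line 1 remove [wtl,ovuml,ravw] add [uqnba,gpo,dkex] -> 10 lines: opfj uqnba gpo dkex czr dxlvu rmmnn etsrn uui phf
Hunk 7: at line 1 remove [gpo,dkex] add [kfhm,bws] -> 10 lines: opfj uqnba kfhm bws czr dxlvu rmmnn etsrn uui phf
Final line 4: bws

Answer: bws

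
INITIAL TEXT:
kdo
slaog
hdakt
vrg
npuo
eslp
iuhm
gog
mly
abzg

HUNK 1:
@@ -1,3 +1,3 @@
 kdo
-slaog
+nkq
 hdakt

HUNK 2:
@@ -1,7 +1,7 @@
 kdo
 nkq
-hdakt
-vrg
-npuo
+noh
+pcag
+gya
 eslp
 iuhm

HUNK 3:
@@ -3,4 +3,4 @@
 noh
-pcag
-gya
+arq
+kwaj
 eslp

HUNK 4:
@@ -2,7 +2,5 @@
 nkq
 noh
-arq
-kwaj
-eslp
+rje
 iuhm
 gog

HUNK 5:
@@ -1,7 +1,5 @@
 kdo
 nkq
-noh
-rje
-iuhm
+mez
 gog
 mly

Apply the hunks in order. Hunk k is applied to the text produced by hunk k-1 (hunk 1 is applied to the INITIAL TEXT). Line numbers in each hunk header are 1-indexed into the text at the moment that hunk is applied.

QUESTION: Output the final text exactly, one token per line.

Answer: kdo
nkq
mez
gog
mly
abzg

Derivation:
Hunk 1: at line 1 remove [slaog] add [nkq] -> 10 lines: kdo nkq hdakt vrg npuo eslp iuhm gog mly abzg
Hunk 2: at line 1 remove [hdakt,vrg,npuo] add [noh,pcag,gya] -> 10 lines: kdo nkq noh pcag gya eslp iuhm gog mly abzg
Hunk 3: at line 3 remove [pcag,gya] add [arq,kwaj] -> 10 lines: kdo nkq noh arq kwaj eslp iuhm gog mly abzg
Hunk 4: at line 2 remove [arq,kwaj,eslp] add [rje] -> 8 lines: kdo nkq noh rje iuhm gog mly abzg
Hunk 5: at line 1 remove [noh,rje,iuhm] add [mez] -> 6 lines: kdo nkq mez gog mly abzg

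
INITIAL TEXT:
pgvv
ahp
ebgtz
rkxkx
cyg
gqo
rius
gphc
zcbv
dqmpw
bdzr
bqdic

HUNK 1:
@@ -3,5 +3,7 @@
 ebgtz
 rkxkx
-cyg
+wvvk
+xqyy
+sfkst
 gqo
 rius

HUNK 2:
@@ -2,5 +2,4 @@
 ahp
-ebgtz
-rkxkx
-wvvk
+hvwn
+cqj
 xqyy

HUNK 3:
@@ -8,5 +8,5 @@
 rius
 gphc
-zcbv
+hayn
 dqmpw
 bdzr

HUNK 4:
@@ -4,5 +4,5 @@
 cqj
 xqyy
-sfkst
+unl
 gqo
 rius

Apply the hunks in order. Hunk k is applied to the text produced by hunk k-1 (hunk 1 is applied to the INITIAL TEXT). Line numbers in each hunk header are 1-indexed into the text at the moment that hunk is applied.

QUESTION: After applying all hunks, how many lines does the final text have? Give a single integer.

Answer: 13

Derivation:
Hunk 1: at line 3 remove [cyg] add [wvvk,xqyy,sfkst] -> 14 lines: pgvv ahp ebgtz rkxkx wvvk xqyy sfkst gqo rius gphc zcbv dqmpw bdzr bqdic
Hunk 2: at line 2 remove [ebgtz,rkxkx,wvvk] add [hvwn,cqj] -> 13 lines: pgvv ahp hvwn cqj xqyy sfkst gqo rius gphc zcbv dqmpw bdzr bqdic
Hunk 3: at line 8 remove [zcbv] add [hayn] -> 13 lines: pgvv ahp hvwn cqj xqyy sfkst gqo rius gphc hayn dqmpw bdzr bqdic
Hunk 4: at line 4 remove [sfkst] add [unl] -> 13 lines: pgvv ahp hvwn cqj xqyy unl gqo rius gphc hayn dqmpw bdzr bqdic
Final line count: 13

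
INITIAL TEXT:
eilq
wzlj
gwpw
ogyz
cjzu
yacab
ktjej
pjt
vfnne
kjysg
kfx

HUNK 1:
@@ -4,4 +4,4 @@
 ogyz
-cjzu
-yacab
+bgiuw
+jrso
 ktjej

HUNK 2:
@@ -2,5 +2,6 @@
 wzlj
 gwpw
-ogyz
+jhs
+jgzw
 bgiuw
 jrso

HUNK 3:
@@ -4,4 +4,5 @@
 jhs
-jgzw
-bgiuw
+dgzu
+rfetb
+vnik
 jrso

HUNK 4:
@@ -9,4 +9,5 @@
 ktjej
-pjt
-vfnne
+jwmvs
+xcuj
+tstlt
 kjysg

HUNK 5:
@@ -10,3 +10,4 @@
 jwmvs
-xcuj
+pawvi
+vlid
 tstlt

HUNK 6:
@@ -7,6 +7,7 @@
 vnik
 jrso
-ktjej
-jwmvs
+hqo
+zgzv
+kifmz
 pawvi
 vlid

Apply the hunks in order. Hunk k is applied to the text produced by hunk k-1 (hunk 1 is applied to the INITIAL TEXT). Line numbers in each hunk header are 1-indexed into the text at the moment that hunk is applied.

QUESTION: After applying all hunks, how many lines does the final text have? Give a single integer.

Hunk 1: at line 4 remove [cjzu,yacab] add [bgiuw,jrso] -> 11 lines: eilq wzlj gwpw ogyz bgiuw jrso ktjej pjt vfnne kjysg kfx
Hunk 2: at line 2 remove [ogyz] add [jhs,jgzw] -> 12 lines: eilq wzlj gwpw jhs jgzw bgiuw jrso ktjej pjt vfnne kjysg kfx
Hunk 3: at line 4 remove [jgzw,bgiuw] add [dgzu,rfetb,vnik] -> 13 lines: eilq wzlj gwpw jhs dgzu rfetb vnik jrso ktjej pjt vfnne kjysg kfx
Hunk 4: at line 9 remove [pjt,vfnne] add [jwmvs,xcuj,tstlt] -> 14 lines: eilq wzlj gwpw jhs dgzu rfetb vnik jrso ktjej jwmvs xcuj tstlt kjysg kfx
Hunk 5: at line 10 remove [xcuj] add [pawvi,vlid] -> 15 lines: eilq wzlj gwpw jhs dgzu rfetb vnik jrso ktjej jwmvs pawvi vlid tstlt kjysg kfx
Hunk 6: at line 7 remove [ktjej,jwmvs] add [hqo,zgzv,kifmz] -> 16 lines: eilq wzlj gwpw jhs dgzu rfetb vnik jrso hqo zgzv kifmz pawvi vlid tstlt kjysg kfx
Final line count: 16

Answer: 16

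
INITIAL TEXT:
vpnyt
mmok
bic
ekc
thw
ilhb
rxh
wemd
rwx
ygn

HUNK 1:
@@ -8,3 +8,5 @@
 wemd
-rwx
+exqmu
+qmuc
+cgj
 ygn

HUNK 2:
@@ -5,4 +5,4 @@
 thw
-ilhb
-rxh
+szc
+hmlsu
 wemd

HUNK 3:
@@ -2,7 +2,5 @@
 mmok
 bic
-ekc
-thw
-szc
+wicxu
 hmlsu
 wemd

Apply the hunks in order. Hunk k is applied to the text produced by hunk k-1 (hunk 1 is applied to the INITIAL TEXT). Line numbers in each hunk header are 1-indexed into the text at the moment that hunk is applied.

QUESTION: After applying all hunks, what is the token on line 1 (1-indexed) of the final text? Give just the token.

Answer: vpnyt

Derivation:
Hunk 1: at line 8 remove [rwx] add [exqmu,qmuc,cgj] -> 12 lines: vpnyt mmok bic ekc thw ilhb rxh wemd exqmu qmuc cgj ygn
Hunk 2: at line 5 remove [ilhb,rxh] add [szc,hmlsu] -> 12 lines: vpnyt mmok bic ekc thw szc hmlsu wemd exqmu qmuc cgj ygn
Hunk 3: at line 2 remove [ekc,thw,szc] add [wicxu] -> 10 lines: vpnyt mmok bic wicxu hmlsu wemd exqmu qmuc cgj ygn
Final line 1: vpnyt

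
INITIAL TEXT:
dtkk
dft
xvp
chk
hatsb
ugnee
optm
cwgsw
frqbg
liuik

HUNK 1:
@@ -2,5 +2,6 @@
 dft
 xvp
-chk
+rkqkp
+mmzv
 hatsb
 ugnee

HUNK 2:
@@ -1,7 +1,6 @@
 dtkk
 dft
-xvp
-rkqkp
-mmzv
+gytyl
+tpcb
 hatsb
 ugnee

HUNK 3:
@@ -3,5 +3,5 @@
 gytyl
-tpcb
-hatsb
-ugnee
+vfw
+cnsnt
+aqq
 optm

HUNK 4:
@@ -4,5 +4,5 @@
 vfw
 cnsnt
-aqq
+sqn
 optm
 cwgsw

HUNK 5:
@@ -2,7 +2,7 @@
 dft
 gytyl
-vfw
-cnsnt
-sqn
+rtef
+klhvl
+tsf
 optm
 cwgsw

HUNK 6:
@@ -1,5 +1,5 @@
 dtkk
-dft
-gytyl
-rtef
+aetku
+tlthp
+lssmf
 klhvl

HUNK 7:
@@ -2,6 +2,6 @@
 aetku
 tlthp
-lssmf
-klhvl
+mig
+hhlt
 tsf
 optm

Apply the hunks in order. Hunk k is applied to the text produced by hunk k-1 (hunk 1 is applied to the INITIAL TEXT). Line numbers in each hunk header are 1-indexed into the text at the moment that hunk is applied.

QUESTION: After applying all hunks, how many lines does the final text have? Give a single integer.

Hunk 1: at line 2 remove [chk] add [rkqkp,mmzv] -> 11 lines: dtkk dft xvp rkqkp mmzv hatsb ugnee optm cwgsw frqbg liuik
Hunk 2: at line 1 remove [xvp,rkqkp,mmzv] add [gytyl,tpcb] -> 10 lines: dtkk dft gytyl tpcb hatsb ugnee optm cwgsw frqbg liuik
Hunk 3: at line 3 remove [tpcb,hatsb,ugnee] add [vfw,cnsnt,aqq] -> 10 lines: dtkk dft gytyl vfw cnsnt aqq optm cwgsw frqbg liuik
Hunk 4: at line 4 remove [aqq] add [sqn] -> 10 lines: dtkk dft gytyl vfw cnsnt sqn optm cwgsw frqbg liuik
Hunk 5: at line 2 remove [vfw,cnsnt,sqn] add [rtef,klhvl,tsf] -> 10 lines: dtkk dft gytyl rtef klhvl tsf optm cwgsw frqbg liuik
Hunk 6: at line 1 remove [dft,gytyl,rtef] add [aetku,tlthp,lssmf] -> 10 lines: dtkk aetku tlthp lssmf klhvl tsf optm cwgsw frqbg liuik
Hunk 7: at line 2 remove [lssmf,klhvl] add [mig,hhlt] -> 10 lines: dtkk aetku tlthp mig hhlt tsf optm cwgsw frqbg liuik
Final line count: 10

Answer: 10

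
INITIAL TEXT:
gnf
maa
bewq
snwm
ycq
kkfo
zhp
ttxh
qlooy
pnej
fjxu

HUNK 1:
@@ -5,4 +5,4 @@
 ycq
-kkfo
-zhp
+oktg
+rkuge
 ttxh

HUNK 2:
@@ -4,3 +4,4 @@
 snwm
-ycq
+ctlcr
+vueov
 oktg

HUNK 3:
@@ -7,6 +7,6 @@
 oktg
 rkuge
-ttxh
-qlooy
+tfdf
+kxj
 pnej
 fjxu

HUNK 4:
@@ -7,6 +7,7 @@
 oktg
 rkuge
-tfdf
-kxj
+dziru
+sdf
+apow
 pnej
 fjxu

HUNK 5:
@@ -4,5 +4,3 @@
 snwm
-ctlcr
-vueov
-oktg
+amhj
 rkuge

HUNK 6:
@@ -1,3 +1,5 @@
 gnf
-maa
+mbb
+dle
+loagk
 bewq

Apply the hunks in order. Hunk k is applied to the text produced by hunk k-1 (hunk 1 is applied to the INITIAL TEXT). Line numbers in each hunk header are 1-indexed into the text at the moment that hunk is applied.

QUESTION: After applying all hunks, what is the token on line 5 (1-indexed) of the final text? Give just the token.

Hunk 1: at line 5 remove [kkfo,zhp] add [oktg,rkuge] -> 11 lines: gnf maa bewq snwm ycq oktg rkuge ttxh qlooy pnej fjxu
Hunk 2: at line 4 remove [ycq] add [ctlcr,vueov] -> 12 lines: gnf maa bewq snwm ctlcr vueov oktg rkuge ttxh qlooy pnej fjxu
Hunk 3: at line 7 remove [ttxh,qlooy] add [tfdf,kxj] -> 12 lines: gnf maa bewq snwm ctlcr vueov oktg rkuge tfdf kxj pnej fjxu
Hunk 4: at line 7 remove [tfdf,kxj] add [dziru,sdf,apow] -> 13 lines: gnf maa bewq snwm ctlcr vueov oktg rkuge dziru sdf apow pnej fjxu
Hunk 5: at line 4 remove [ctlcr,vueov,oktg] add [amhj] -> 11 lines: gnf maa bewq snwm amhj rkuge dziru sdf apow pnej fjxu
Hunk 6: at line 1 remove [maa] add [mbb,dle,loagk] -> 13 lines: gnf mbb dle loagk bewq snwm amhj rkuge dziru sdf apow pnej fjxu
Final line 5: bewq

Answer: bewq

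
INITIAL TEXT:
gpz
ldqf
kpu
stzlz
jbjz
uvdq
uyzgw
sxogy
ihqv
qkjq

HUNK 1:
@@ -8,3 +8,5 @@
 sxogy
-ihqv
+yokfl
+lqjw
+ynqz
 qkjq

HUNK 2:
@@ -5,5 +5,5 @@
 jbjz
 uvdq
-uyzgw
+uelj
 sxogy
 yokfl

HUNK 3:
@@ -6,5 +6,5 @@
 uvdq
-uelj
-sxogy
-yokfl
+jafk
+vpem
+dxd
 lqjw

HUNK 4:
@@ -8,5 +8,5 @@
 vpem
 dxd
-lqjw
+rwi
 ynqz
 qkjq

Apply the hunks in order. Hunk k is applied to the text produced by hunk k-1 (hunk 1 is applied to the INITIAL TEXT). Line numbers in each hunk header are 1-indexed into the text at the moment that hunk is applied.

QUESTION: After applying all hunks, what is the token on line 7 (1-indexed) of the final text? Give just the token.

Answer: jafk

Derivation:
Hunk 1: at line 8 remove [ihqv] add [yokfl,lqjw,ynqz] -> 12 lines: gpz ldqf kpu stzlz jbjz uvdq uyzgw sxogy yokfl lqjw ynqz qkjq
Hunk 2: at line 5 remove [uyzgw] add [uelj] -> 12 lines: gpz ldqf kpu stzlz jbjz uvdq uelj sxogy yokfl lqjw ynqz qkjq
Hunk 3: at line 6 remove [uelj,sxogy,yokfl] add [jafk,vpem,dxd] -> 12 lines: gpz ldqf kpu stzlz jbjz uvdq jafk vpem dxd lqjw ynqz qkjq
Hunk 4: at line 8 remove [lqjw] add [rwi] -> 12 lines: gpz ldqf kpu stzlz jbjz uvdq jafk vpem dxd rwi ynqz qkjq
Final line 7: jafk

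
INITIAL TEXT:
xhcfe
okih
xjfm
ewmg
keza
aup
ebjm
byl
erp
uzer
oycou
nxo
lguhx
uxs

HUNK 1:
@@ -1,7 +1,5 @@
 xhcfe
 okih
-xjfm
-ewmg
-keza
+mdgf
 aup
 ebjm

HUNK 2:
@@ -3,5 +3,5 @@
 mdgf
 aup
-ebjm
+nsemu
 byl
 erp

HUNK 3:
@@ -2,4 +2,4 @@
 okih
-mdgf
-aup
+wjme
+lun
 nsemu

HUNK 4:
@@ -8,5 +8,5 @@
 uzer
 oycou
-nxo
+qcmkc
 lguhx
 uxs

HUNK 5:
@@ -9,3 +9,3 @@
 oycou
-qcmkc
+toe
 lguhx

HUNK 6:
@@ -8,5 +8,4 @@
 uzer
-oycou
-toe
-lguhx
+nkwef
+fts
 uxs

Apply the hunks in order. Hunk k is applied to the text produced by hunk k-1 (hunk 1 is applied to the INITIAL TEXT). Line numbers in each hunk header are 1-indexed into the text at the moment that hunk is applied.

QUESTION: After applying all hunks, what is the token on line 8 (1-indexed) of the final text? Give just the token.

Hunk 1: at line 1 remove [xjfm,ewmg,keza] add [mdgf] -> 12 lines: xhcfe okih mdgf aup ebjm byl erp uzer oycou nxo lguhx uxs
Hunk 2: at line 3 remove [ebjm] add [nsemu] -> 12 lines: xhcfe okih mdgf aup nsemu byl erp uzer oycou nxo lguhx uxs
Hunk 3: at line 2 remove [mdgf,aup] add [wjme,lun] -> 12 lines: xhcfe okih wjme lun nsemu byl erp uzer oycou nxo lguhx uxs
Hunk 4: at line 8 remove [nxo] add [qcmkc] -> 12 lines: xhcfe okih wjme lun nsemu byl erp uzer oycou qcmkc lguhx uxs
Hunk 5: at line 9 remove [qcmkc] add [toe] -> 12 lines: xhcfe okih wjme lun nsemu byl erp uzer oycou toe lguhx uxs
Hunk 6: at line 8 remove [oycou,toe,lguhx] add [nkwef,fts] -> 11 lines: xhcfe okih wjme lun nsemu byl erp uzer nkwef fts uxs
Final line 8: uzer

Answer: uzer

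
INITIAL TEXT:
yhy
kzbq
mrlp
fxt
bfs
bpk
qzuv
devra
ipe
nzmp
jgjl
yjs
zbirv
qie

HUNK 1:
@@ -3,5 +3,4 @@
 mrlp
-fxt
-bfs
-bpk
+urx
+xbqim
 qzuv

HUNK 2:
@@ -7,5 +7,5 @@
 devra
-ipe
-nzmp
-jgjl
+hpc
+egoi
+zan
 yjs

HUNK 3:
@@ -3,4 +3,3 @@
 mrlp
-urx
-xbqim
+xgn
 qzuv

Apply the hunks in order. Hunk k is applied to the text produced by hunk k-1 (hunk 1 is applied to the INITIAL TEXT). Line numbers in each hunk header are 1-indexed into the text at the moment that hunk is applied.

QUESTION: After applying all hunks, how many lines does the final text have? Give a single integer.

Answer: 12

Derivation:
Hunk 1: at line 3 remove [fxt,bfs,bpk] add [urx,xbqim] -> 13 lines: yhy kzbq mrlp urx xbqim qzuv devra ipe nzmp jgjl yjs zbirv qie
Hunk 2: at line 7 remove [ipe,nzmp,jgjl] add [hpc,egoi,zan] -> 13 lines: yhy kzbq mrlp urx xbqim qzuv devra hpc egoi zan yjs zbirv qie
Hunk 3: at line 3 remove [urx,xbqim] add [xgn] -> 12 lines: yhy kzbq mrlp xgn qzuv devra hpc egoi zan yjs zbirv qie
Final line count: 12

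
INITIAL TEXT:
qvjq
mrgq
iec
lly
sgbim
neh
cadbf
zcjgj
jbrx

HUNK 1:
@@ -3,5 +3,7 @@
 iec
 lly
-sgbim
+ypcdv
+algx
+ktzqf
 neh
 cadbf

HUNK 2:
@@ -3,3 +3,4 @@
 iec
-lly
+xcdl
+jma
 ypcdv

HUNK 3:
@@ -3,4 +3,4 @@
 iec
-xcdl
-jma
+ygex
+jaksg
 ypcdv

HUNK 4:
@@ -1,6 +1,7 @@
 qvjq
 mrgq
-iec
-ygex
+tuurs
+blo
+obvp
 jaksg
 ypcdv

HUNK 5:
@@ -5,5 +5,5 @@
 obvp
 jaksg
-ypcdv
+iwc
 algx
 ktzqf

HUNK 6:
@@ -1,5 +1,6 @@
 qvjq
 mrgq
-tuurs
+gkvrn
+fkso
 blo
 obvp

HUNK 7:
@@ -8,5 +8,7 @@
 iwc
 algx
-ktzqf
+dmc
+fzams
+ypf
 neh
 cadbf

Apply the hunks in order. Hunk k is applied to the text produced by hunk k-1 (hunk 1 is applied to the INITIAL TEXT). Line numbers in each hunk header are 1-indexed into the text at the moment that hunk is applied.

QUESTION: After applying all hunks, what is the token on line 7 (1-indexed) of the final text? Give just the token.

Hunk 1: at line 3 remove [sgbim] add [ypcdv,algx,ktzqf] -> 11 lines: qvjq mrgq iec lly ypcdv algx ktzqf neh cadbf zcjgj jbrx
Hunk 2: at line 3 remove [lly] add [xcdl,jma] -> 12 lines: qvjq mrgq iec xcdl jma ypcdv algx ktzqf neh cadbf zcjgj jbrx
Hunk 3: at line 3 remove [xcdl,jma] add [ygex,jaksg] -> 12 lines: qvjq mrgq iec ygex jaksg ypcdv algx ktzqf neh cadbf zcjgj jbrx
Hunk 4: at line 1 remove [iec,ygex] add [tuurs,blo,obvp] -> 13 lines: qvjq mrgq tuurs blo obvp jaksg ypcdv algx ktzqf neh cadbf zcjgj jbrx
Hunk 5: at line 5 remove [ypcdv] add [iwc] -> 13 lines: qvjq mrgq tuurs blo obvp jaksg iwc algx ktzqf neh cadbf zcjgj jbrx
Hunk 6: at line 1 remove [tuurs] add [gkvrn,fkso] -> 14 lines: qvjq mrgq gkvrn fkso blo obvp jaksg iwc algx ktzqf neh cadbf zcjgj jbrx
Hunk 7: at line 8 remove [ktzqf] add [dmc,fzams,ypf] -> 16 lines: qvjq mrgq gkvrn fkso blo obvp jaksg iwc algx dmc fzams ypf neh cadbf zcjgj jbrx
Final line 7: jaksg

Answer: jaksg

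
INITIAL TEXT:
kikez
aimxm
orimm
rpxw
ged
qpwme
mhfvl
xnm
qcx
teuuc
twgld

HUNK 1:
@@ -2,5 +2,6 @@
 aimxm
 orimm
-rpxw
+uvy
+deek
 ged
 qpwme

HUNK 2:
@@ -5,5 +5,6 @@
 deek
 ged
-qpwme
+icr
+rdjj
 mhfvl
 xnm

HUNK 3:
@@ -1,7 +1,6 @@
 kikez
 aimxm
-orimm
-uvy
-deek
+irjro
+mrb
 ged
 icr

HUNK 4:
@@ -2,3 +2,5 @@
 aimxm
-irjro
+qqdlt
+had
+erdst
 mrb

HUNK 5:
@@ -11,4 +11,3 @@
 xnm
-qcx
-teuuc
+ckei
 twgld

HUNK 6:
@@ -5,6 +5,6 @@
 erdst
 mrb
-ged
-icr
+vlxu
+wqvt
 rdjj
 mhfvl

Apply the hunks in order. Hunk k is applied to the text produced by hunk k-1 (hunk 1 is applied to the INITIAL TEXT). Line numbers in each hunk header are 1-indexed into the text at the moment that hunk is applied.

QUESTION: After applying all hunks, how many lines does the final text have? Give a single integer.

Hunk 1: at line 2 remove [rpxw] add [uvy,deek] -> 12 lines: kikez aimxm orimm uvy deek ged qpwme mhfvl xnm qcx teuuc twgld
Hunk 2: at line 5 remove [qpwme] add [icr,rdjj] -> 13 lines: kikez aimxm orimm uvy deek ged icr rdjj mhfvl xnm qcx teuuc twgld
Hunk 3: at line 1 remove [orimm,uvy,deek] add [irjro,mrb] -> 12 lines: kikez aimxm irjro mrb ged icr rdjj mhfvl xnm qcx teuuc twgld
Hunk 4: at line 2 remove [irjro] add [qqdlt,had,erdst] -> 14 lines: kikez aimxm qqdlt had erdst mrb ged icr rdjj mhfvl xnm qcx teuuc twgld
Hunk 5: at line 11 remove [qcx,teuuc] add [ckei] -> 13 lines: kikez aimxm qqdlt had erdst mrb ged icr rdjj mhfvl xnm ckei twgld
Hunk 6: at line 5 remove [ged,icr] add [vlxu,wqvt] -> 13 lines: kikez aimxm qqdlt had erdst mrb vlxu wqvt rdjj mhfvl xnm ckei twgld
Final line count: 13

Answer: 13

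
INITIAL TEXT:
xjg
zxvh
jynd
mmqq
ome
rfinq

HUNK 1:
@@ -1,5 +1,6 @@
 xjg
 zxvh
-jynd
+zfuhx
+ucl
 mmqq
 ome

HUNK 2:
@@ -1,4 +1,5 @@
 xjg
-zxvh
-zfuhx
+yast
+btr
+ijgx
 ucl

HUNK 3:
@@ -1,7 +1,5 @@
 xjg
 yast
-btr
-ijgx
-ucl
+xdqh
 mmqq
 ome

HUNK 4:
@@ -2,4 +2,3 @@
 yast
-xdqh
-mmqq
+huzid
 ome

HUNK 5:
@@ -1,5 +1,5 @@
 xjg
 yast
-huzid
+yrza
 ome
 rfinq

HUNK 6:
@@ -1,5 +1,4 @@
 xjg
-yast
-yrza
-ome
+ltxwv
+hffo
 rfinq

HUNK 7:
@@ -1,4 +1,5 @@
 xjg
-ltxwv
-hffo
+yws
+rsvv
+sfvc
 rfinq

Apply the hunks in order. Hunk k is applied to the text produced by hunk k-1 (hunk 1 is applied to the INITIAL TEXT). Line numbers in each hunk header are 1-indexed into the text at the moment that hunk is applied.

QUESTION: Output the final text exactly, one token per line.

Hunk 1: at line 1 remove [jynd] add [zfuhx,ucl] -> 7 lines: xjg zxvh zfuhx ucl mmqq ome rfinq
Hunk 2: at line 1 remove [zxvh,zfuhx] add [yast,btr,ijgx] -> 8 lines: xjg yast btr ijgx ucl mmqq ome rfinq
Hunk 3: at line 1 remove [btr,ijgx,ucl] add [xdqh] -> 6 lines: xjg yast xdqh mmqq ome rfinq
Hunk 4: at line 2 remove [xdqh,mmqq] add [huzid] -> 5 lines: xjg yast huzid ome rfinq
Hunk 5: at line 1 remove [huzid] add [yrza] -> 5 lines: xjg yast yrza ome rfinq
Hunk 6: at line 1 remove [yast,yrza,ome] add [ltxwv,hffo] -> 4 lines: xjg ltxwv hffo rfinq
Hunk 7: at line 1 remove [ltxwv,hffo] add [yws,rsvv,sfvc] -> 5 lines: xjg yws rsvv sfvc rfinq

Answer: xjg
yws
rsvv
sfvc
rfinq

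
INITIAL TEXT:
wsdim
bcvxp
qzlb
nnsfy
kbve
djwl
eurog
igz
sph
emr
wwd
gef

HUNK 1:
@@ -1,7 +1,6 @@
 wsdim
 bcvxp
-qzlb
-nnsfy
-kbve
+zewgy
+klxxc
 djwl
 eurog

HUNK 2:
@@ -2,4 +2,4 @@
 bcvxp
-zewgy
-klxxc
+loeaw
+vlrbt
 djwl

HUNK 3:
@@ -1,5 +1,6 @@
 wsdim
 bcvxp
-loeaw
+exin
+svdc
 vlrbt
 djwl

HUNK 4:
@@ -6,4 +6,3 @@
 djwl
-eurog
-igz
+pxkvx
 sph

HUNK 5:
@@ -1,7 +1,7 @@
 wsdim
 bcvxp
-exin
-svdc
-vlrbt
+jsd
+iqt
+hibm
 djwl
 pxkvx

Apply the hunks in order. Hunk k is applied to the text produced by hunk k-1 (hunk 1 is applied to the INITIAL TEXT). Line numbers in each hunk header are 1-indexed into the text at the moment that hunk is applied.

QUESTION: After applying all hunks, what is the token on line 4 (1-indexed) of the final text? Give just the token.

Answer: iqt

Derivation:
Hunk 1: at line 1 remove [qzlb,nnsfy,kbve] add [zewgy,klxxc] -> 11 lines: wsdim bcvxp zewgy klxxc djwl eurog igz sph emr wwd gef
Hunk 2: at line 2 remove [zewgy,klxxc] add [loeaw,vlrbt] -> 11 lines: wsdim bcvxp loeaw vlrbt djwl eurog igz sph emr wwd gef
Hunk 3: at line 1 remove [loeaw] add [exin,svdc] -> 12 lines: wsdim bcvxp exin svdc vlrbt djwl eurog igz sph emr wwd gef
Hunk 4: at line 6 remove [eurog,igz] add [pxkvx] -> 11 lines: wsdim bcvxp exin svdc vlrbt djwl pxkvx sph emr wwd gef
Hunk 5: at line 1 remove [exin,svdc,vlrbt] add [jsd,iqt,hibm] -> 11 lines: wsdim bcvxp jsd iqt hibm djwl pxkvx sph emr wwd gef
Final line 4: iqt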